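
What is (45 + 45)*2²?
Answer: 360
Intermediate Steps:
(45 + 45)*2² = 90*4 = 360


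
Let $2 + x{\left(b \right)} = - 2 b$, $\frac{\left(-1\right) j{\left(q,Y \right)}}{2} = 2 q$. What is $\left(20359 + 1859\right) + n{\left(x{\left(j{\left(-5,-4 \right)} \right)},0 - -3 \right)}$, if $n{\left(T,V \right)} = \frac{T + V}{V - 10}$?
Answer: $\frac{155565}{7} \approx 22224.0$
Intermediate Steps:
$j{\left(q,Y \right)} = - 4 q$ ($j{\left(q,Y \right)} = - 2 \cdot 2 q = - 4 q$)
$x{\left(b \right)} = -2 - 2 b$
$n{\left(T,V \right)} = \frac{T + V}{-10 + V}$
$\left(20359 + 1859\right) + n{\left(x{\left(j{\left(-5,-4 \right)} \right)},0 - -3 \right)} = \left(20359 + 1859\right) + \frac{\left(-2 - 2 \left(\left(-4\right) \left(-5\right)\right)\right) + \left(0 - -3\right)}{-10 + \left(0 - -3\right)} = 22218 + \frac{\left(-2 - 40\right) + \left(0 + 3\right)}{-10 + \left(0 + 3\right)} = 22218 + \frac{\left(-2 - 40\right) + 3}{-10 + 3} = 22218 + \frac{-42 + 3}{-7} = 22218 - - \frac{39}{7} = 22218 + \frac{39}{7} = \frac{155565}{7}$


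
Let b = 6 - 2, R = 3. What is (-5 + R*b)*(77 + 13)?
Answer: 630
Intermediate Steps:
b = 4
(-5 + R*b)*(77 + 13) = (-5 + 3*4)*(77 + 13) = (-5 + 12)*90 = 7*90 = 630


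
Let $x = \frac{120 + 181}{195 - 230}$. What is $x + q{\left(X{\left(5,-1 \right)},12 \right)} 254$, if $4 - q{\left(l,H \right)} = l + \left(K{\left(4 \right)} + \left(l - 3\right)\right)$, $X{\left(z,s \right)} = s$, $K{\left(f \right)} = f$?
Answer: $\frac{6307}{5} \approx 1261.4$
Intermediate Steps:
$x = - \frac{43}{5}$ ($x = \frac{301}{-35} = 301 \left(- \frac{1}{35}\right) = - \frac{43}{5} \approx -8.6$)
$q{\left(l,H \right)} = 3 - 2 l$ ($q{\left(l,H \right)} = 4 - \left(l + \left(4 + \left(l - 3\right)\right)\right) = 4 - \left(l + \left(4 + \left(-3 + l\right)\right)\right) = 4 - \left(l + \left(1 + l\right)\right) = 4 - \left(1 + 2 l\right) = 3 - 2 l$)
$x + q{\left(X{\left(5,-1 \right)},12 \right)} 254 = - \frac{43}{5} + \left(3 - -2\right) 254 = - \frac{43}{5} + \left(3 + 2\right) 254 = - \frac{43}{5} + 5 \cdot 254 = - \frac{43}{5} + 1270 = \frac{6307}{5}$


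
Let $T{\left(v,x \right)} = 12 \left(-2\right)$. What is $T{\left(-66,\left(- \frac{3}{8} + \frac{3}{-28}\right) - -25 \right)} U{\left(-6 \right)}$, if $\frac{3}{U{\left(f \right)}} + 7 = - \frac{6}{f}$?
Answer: $12$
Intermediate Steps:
$T{\left(v,x \right)} = -24$
$U{\left(f \right)} = \frac{3}{-7 - \frac{6}{f}}$
$T{\left(-66,\left(- \frac{3}{8} + \frac{3}{-28}\right) - -25 \right)} U{\left(-6 \right)} = - 24 \left(\left(-3\right) \left(-6\right) \frac{1}{6 + 7 \left(-6\right)}\right) = - 24 \left(\left(-3\right) \left(-6\right) \frac{1}{6 - 42}\right) = - 24 \left(\left(-3\right) \left(-6\right) \frac{1}{-36}\right) = - 24 \left(\left(-3\right) \left(-6\right) \left(- \frac{1}{36}\right)\right) = \left(-24\right) \left(- \frac{1}{2}\right) = 12$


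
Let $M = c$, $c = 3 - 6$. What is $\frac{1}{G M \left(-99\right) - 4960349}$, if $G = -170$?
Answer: $- \frac{1}{5010839} \approx -1.9957 \cdot 10^{-7}$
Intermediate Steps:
$c = -3$ ($c = 3 - 6 = -3$)
$M = -3$
$\frac{1}{G M \left(-99\right) - 4960349} = \frac{1}{\left(-170\right) \left(-3\right) \left(-99\right) - 4960349} = \frac{1}{510 \left(-99\right) - 4960349} = \frac{1}{-50490 - 4960349} = \frac{1}{-5010839} = - \frac{1}{5010839}$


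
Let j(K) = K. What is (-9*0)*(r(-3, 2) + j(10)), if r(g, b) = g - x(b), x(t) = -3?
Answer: 0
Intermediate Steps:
r(g, b) = 3 + g (r(g, b) = g - 1*(-3) = g + 3 = 3 + g)
(-9*0)*(r(-3, 2) + j(10)) = (-9*0)*((3 - 3) + 10) = 0*(0 + 10) = 0*10 = 0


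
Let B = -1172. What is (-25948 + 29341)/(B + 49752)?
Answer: 3393/48580 ≈ 0.069844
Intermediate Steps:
(-25948 + 29341)/(B + 49752) = (-25948 + 29341)/(-1172 + 49752) = 3393/48580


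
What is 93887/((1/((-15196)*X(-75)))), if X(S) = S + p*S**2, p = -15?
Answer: 120485393651400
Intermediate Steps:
X(S) = S - 15*S**2
93887/((1/((-15196)*X(-75)))) = 93887/((1/((-15196)*((-75*(1 - 15*(-75))))))) = 93887/((-(-1/(75*(1 + 1125)))/15196)) = 93887/((-1/(15196*((-75*1126))))) = 93887/((-1/15196/(-84450))) = 93887/((-1/15196*(-1/84450))) = 93887/(1/1283302200) = 93887*1283302200 = 120485393651400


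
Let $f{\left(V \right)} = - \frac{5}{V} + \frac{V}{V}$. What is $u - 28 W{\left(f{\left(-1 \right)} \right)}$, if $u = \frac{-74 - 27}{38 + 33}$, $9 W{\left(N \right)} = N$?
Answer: $- \frac{4279}{213} \approx -20.089$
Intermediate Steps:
$f{\left(V \right)} = 1 - \frac{5}{V}$ ($f{\left(V \right)} = - \frac{5}{V} + 1 = 1 - \frac{5}{V}$)
$W{\left(N \right)} = \frac{N}{9}$
$u = - \frac{101}{71} \approx -1.4225$
$u - 28 W{\left(f{\left(-1 \right)} \right)} = - \frac{101}{71} - 28 \frac{\frac{1}{-1} \left(-5 - 1\right)}{9} = - \frac{101}{71} - 28 \frac{\left(-1\right) \left(-6\right)}{9} = - \frac{101}{71} - 28 \cdot \frac{1}{9} \cdot 6 = - \frac{101}{71} - \frac{56}{3} = - \frac{4279}{213}$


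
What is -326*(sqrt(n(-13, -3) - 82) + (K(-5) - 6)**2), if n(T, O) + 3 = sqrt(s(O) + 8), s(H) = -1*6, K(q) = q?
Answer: -39446 - 326*I*sqrt(85 - sqrt(2)) ≈ -39446.0 - 2980.5*I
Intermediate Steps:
s(H) = -6
n(T, O) = -3 + sqrt(2) (n(T, O) = -3 + sqrt(-6 + 8) = -3 + sqrt(2))
-326*(sqrt(n(-13, -3) - 82) + (K(-5) - 6)**2) = -326*(sqrt((-3 + sqrt(2)) - 82) + (-5 - 6)**2) = -326*(sqrt(-85 + sqrt(2)) + (-11)**2) = -326*(sqrt(-85 + sqrt(2)) + 121) = -326*(121 + sqrt(-85 + sqrt(2))) = -39446 - 326*sqrt(-85 + sqrt(2))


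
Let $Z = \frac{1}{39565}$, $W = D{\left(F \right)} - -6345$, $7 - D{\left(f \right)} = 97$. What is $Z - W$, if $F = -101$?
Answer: $- \frac{247479074}{39565} \approx -6255.0$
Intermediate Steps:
$D{\left(f \right)} = -90$ ($D{\left(f \right)} = 7 - 97 = -90$)
$W = 6255$ ($W = -90 - -6345 = -90 + 6345 = 6255$)
$Z = \frac{1}{39565} \approx 2.5275 \cdot 10^{-5}$
$Z - W = \frac{1}{39565} - 6255 = - \frac{247479074}{39565}$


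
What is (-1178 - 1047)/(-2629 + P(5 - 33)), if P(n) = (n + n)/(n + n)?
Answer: 2225/2628 ≈ 0.84665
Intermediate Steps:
P(n) = 1 (P(n) = (2*n)/((2*n)) = (2*n)*(1/(2*n)) = 1)
(-1178 - 1047)/(-2629 + P(5 - 33)) = (-1178 - 1047)/(-2629 + 1) = -2225/(-2628) = -2225*(-1/2628) = 2225/2628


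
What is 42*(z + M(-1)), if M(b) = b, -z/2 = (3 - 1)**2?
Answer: -378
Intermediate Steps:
z = -8 (z = -2*(3 - 1)**2 = -2*2**2 = -2*4 = -8)
42*(z + M(-1)) = 42*(-8 - 1) = 42*(-9) = -378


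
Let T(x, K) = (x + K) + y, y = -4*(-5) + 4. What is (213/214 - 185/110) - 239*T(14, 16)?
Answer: -15191170/1177 ≈ -12907.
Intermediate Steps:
y = 24 (y = 20 + 4 = 24)
T(x, K) = 24 + K + x (T(x, K) = (x + K) + 24 = (K + x) + 24 = 24 + K + x)
(213/214 - 185/110) - 239*T(14, 16) = (213/214 - 185/110) - 239*(24 + 16 + 14) = (213*(1/214) - 185*1/110) - 239*54 = (213/214 - 37/22) - 12906 = -808/1177 - 12906 = -15191170/1177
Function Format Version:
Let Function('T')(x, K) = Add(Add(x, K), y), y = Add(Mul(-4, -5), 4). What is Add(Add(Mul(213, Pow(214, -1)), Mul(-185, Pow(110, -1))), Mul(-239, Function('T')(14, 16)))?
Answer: Rational(-15191170, 1177) ≈ -12907.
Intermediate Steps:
y = 24 (y = Add(20, 4) = 24)
Function('T')(x, K) = Add(24, K, x) (Function('T')(x, K) = Add(Add(x, K), 24) = Add(Add(K, x), 24) = Add(24, K, x))
Add(Add(Mul(213, Pow(214, -1)), Mul(-185, Pow(110, -1))), Mul(-239, Function('T')(14, 16))) = Add(Add(Mul(213, Pow(214, -1)), Mul(-185, Pow(110, -1))), Mul(-239, Add(24, 16, 14))) = Add(Add(Mul(213, Rational(1, 214)), Mul(-185, Rational(1, 110))), Mul(-239, 54)) = Add(Add(Rational(213, 214), Rational(-37, 22)), -12906) = Add(Rational(-808, 1177), -12906) = Rational(-15191170, 1177)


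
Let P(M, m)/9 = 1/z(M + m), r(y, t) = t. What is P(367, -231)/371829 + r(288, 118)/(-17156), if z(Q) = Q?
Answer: -497246449/72296447672 ≈ -0.0068779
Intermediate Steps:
P(M, m) = 9/(M + m)
P(367, -231)/371829 + r(288, 118)/(-17156) = (9/(367 - 231))/371829 + 118/(-17156) = (9/136)*(1/371829) + 118*(-1/17156) = (9*(1/136))*(1/371829) - 59/8578 = (9/136)*(1/371829) - 59/8578 = 3/16856248 - 59/8578 = -497246449/72296447672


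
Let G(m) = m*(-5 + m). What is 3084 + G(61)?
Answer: 6500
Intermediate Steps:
3084 + G(61) = 3084 + 61*(-5 + 61) = 3084 + 61*56 = 3084 + 3416 = 6500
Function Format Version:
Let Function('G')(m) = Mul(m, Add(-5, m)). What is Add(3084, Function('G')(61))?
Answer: 6500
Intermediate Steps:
Add(3084, Function('G')(61)) = Add(3084, Mul(61, Add(-5, 61))) = Add(3084, Mul(61, 56)) = Add(3084, 3416) = 6500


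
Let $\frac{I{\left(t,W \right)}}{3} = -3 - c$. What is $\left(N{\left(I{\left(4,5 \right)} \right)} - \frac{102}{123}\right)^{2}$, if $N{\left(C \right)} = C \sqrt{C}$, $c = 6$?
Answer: $- \frac{33085967}{1681} + \frac{5508 i \sqrt{3}}{41} \approx -19682.0 + 232.69 i$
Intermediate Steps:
$I{\left(t,W \right)} = -27$ ($I{\left(t,W \right)} = 3 \left(-3 - 6\right) = 3 \left(-9\right) = -27$)
$N{\left(C \right)} = C^{\frac{3}{2}}$
$\left(N{\left(I{\left(4,5 \right)} \right)} - \frac{102}{123}\right)^{2} = \left(\left(-27\right)^{\frac{3}{2}} - \frac{102}{123}\right)^{2} = \left(- 81 i \sqrt{3} - \frac{34}{41}\right)^{2} = \left(- \frac{34}{41} - 81 i \sqrt{3}\right)^{2}$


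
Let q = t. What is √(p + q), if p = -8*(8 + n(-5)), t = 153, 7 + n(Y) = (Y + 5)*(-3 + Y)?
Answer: √145 ≈ 12.042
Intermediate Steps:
n(Y) = -7 + (-3 + Y)*(5 + Y) (n(Y) = -7 + (Y + 5)*(-3 + Y) = -7 + (5 + Y)*(-3 + Y) = -7 + (-3 + Y)*(5 + Y))
q = 153
p = -8 (p = -8*(8 + (-22 + (-5)² + 2*(-5))) = -8*(8 + (-22 + 25 - 10)) = -8*(8 - 7) = -8*1 = -8)
√(p + q) = √(-8 + 153) = √145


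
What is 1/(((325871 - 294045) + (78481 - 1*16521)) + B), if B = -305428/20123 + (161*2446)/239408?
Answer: 2408803592/225879455005069 ≈ 1.0664e-5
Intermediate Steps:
B = -32598674243/2408803592 (B = -305428*1/20123 + 393806*(1/239408) = -305428/20123 + 196903/119704 = -32598674243/2408803592 ≈ -13.533)
1/(((325871 - 294045) + (78481 - 1*16521)) + B) = 1/(((325871 - 294045) + (78481 - 1*16521)) - 32598674243/2408803592) = 1/((31826 + (78481 - 16521)) - 32598674243/2408803592) = 1/((31826 + 61960) - 32598674243/2408803592) = 1/(93786 - 32598674243/2408803592) = 1/(225879455005069/2408803592) = 2408803592/225879455005069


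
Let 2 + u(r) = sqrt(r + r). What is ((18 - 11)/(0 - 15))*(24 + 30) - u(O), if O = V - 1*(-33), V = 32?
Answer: -116/5 - sqrt(130) ≈ -34.602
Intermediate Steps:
O = 65 (O = 32 - 1*(-33) = 32 + 33 = 65)
u(r) = -2 + sqrt(2)*sqrt(r) (u(r) = -2 + sqrt(r + r) = -2 + sqrt(2*r) = -2 + sqrt(2)*sqrt(r))
((18 - 11)/(0 - 15))*(24 + 30) - u(O) = ((18 - 11)/(0 - 15))*(24 + 30) - (-2 + sqrt(2)*sqrt(65)) = (7/(-15))*54 - (-2 + sqrt(130)) = (7*(-1/15))*54 + (2 - sqrt(130)) = -7/15*54 + (2 - sqrt(130)) = -126/5 + (2 - sqrt(130)) = -116/5 - sqrt(130)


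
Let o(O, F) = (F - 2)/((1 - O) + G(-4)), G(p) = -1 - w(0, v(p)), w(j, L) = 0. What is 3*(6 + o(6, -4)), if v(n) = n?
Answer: 21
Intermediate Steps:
G(p) = -1 (G(p) = -1 - 1*0 = -1 + 0 = -1)
o(O, F) = -(-2 + F)/O (o(O, F) = (F - 2)/((1 - O) - 1) = (-2 + F)/((-O)) = (-2 + F)*(-1/O) = -(-2 + F)/O)
3*(6 + o(6, -4)) = 3*(6 + (2 - 1*(-4))/6) = 3*(6 + (2 + 4)/6) = 3*(6 + (⅙)*6) = 3*(6 + 1) = 3*7 = 21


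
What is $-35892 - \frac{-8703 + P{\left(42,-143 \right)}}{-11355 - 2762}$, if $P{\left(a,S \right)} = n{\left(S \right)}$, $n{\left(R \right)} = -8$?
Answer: $- \frac{506696075}{14117} \approx -35893.0$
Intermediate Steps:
$P{\left(a,S \right)} = -8$
$-35892 - \frac{-8703 + P{\left(42,-143 \right)}}{-11355 - 2762} = -35892 - \frac{-8703 - 8}{-11355 - 2762} = -35892 - - \frac{8711}{-14117} = -35892 - \left(-8711\right) \left(- \frac{1}{14117}\right) = -35892 - \frac{8711}{14117} = - \frac{506696075}{14117}$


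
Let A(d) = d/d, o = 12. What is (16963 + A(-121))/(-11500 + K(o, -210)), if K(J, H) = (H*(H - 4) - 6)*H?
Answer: -4241/2361910 ≈ -0.0017956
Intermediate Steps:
K(J, H) = H*(-6 + H*(-4 + H)) (K(J, H) = (H*(-4 + H) - 6)*H = (-6 + H*(-4 + H))*H = H*(-6 + H*(-4 + H)))
A(d) = 1
(16963 + A(-121))/(-11500 + K(o, -210)) = (16963 + 1)/(-11500 - 210*(-6 + (-210)² - 4*(-210))) = 16964/(-11500 - 210*(-6 + 44100 + 840)) = 16964/(-11500 - 210*44934) = 16964/(-11500 - 9436140) = 16964/(-9447640) = 16964*(-1/9447640) = -4241/2361910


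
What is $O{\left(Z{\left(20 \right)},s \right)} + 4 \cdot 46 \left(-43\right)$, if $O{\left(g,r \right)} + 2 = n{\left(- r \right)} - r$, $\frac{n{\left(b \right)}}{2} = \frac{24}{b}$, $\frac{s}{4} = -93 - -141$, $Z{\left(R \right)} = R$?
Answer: $- \frac{32425}{4} \approx -8106.3$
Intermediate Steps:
$s = 192$ ($s = 4 \left(-93 - -141\right) = 4 \left(-93 + 141\right) = 4 \cdot 48 = 192$)
$n{\left(b \right)} = \frac{48}{b}$ ($n{\left(b \right)} = 2 \frac{24}{b} = \frac{48}{b}$)
$O{\left(g,r \right)} = -2 - r - \frac{48}{r}$ ($O{\left(g,r \right)} = -2 - \left(r - 48 \left(- \frac{1}{r}\right)\right) = -2 - \left(r - - \frac{48}{r}\right) = -2 - \left(r + \frac{48}{r}\right) = -2 - r - \frac{48}{r}$)
$O{\left(Z{\left(20 \right)},s \right)} + 4 \cdot 46 \left(-43\right) = \left(-2 - 192 - \frac{48}{192}\right) + 4 \cdot 46 \left(-43\right) = \left(-2 - 192 - \frac{1}{4}\right) + 184 \left(-43\right) = \left(-2 - 192 - \frac{1}{4}\right) - 7912 = - \frac{777}{4} - 7912 = - \frac{32425}{4}$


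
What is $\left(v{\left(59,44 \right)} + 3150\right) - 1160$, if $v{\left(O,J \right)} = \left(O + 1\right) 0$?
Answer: $1990$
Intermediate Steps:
$v{\left(O,J \right)} = 0$ ($v{\left(O,J \right)} = \left(1 + O\right) 0 = 0$)
$\left(v{\left(59,44 \right)} + 3150\right) - 1160 = \left(0 + 3150\right) - 1160 = 3150 - 1160 = 1990$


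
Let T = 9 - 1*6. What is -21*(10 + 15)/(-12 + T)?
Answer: 175/3 ≈ 58.333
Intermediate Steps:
T = 3 (T = 9 - 6 = 3)
-21*(10 + 15)/(-12 + T) = -21*(10 + 15)/(-12 + 3) = -525/(-9) = -525*(-1)/9 = -21*(-25/9) = 175/3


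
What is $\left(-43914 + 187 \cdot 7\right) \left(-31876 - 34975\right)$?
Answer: $2848186855$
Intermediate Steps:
$\left(-43914 + 187 \cdot 7\right) \left(-31876 - 34975\right) = \left(-43914 + 1309\right) \left(-66851\right) = \left(-42605\right) \left(-66851\right) = 2848186855$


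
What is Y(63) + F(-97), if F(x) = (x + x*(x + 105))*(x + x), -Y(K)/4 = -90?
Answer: 169722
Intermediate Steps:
Y(K) = 360 (Y(K) = -4*(-90) = 360)
F(x) = 2*x*(x + x*(105 + x)) (F(x) = (x + x*(105 + x))*(2*x) = 2*x*(x + x*(105 + x)))
Y(63) + F(-97) = 360 + 2*(-97)²*(106 - 97) = 360 + 2*9409*9 = 360 + 169362 = 169722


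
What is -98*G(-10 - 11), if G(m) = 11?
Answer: -1078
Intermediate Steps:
-98*G(-10 - 11) = -98*11 = -1078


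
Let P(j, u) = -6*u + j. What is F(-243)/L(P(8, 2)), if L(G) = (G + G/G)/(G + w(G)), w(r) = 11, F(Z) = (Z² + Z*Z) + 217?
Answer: -828205/3 ≈ -2.7607e+5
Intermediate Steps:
F(Z) = 217 + 2*Z² (F(Z) = (Z² + Z²) + 217 = 2*Z² + 217 = 217 + 2*Z²)
P(j, u) = j - 6*u
L(G) = (1 + G)/(11 + G) (L(G) = (G + G/G)/(G + 11) = (G + 1)/(11 + G) = (1 + G)/(11 + G))
F(-243)/L(P(8, 2)) = (217 + 2*(-243)²)/(((1 + (8 - 6*2))/(11 + (8 - 6*2)))) = (217 + 2*59049)/(((1 + (8 - 12))/(11 + (8 - 12)))) = (217 + 118098)/(((1 - 4)/(11 - 4))) = 118315/((-3/7)) = 118315/(((⅐)*(-3))) = 118315/(-3/7) = 118315*(-7/3) = -828205/3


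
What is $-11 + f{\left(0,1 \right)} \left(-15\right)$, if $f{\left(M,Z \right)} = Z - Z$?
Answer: $-11$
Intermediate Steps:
$f{\left(M,Z \right)} = 0$
$-11 + f{\left(0,1 \right)} \left(-15\right) = -11 + 0 \left(-15\right) = -11 + 0 = -11$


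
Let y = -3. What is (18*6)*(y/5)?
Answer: -324/5 ≈ -64.800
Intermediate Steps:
(18*6)*(y/5) = (18*6)*(-3/5) = 108*(-3*⅕) = 108*(-⅗) = -324/5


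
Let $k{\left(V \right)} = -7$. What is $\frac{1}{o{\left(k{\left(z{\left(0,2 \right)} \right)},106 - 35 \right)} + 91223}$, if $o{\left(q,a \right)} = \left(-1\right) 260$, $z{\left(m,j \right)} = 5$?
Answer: $\frac{1}{90963} \approx 1.0993 \cdot 10^{-5}$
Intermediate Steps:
$o{\left(q,a \right)} = -260$
$\frac{1}{o{\left(k{\left(z{\left(0,2 \right)} \right)},106 - 35 \right)} + 91223} = \frac{1}{-260 + 91223} = \frac{1}{90963}$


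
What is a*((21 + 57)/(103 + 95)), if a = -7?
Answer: -91/33 ≈ -2.7576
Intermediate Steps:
a*((21 + 57)/(103 + 95)) = -7*(21 + 57)/(103 + 95) = -546/198 = -7*13/33 = -91/33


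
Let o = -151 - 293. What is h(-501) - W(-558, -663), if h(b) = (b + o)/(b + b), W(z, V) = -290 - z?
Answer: -89197/334 ≈ -267.06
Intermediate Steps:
o = -444
h(b) = (-444 + b)/(2*b) (h(b) = (b - 444)/(b + b) = (-444 + b)/((2*b)) = (-444 + b)*(1/(2*b)) = (-444 + b)/(2*b))
h(-501) - W(-558, -663) = (½)*(-444 - 501)/(-501) - (-290 - 1*(-558)) = (½)*(-1/501)*(-945) - (-290 + 558) = 315/334 - 1*268 = 315/334 - 268 = -89197/334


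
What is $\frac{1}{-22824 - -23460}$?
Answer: $\frac{1}{636} \approx 0.0015723$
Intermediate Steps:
$\frac{1}{-22824 - -23460} = \frac{1}{-22824 + 23460} = \frac{1}{636}$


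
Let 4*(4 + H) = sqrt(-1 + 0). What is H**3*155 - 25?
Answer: -39315/4 + 118885*I/64 ≈ -9828.8 + 1857.6*I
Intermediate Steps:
H = -4 + I/4 (H = -4 + sqrt(-1 + 0)/4 = -4 + sqrt(-1)/4 = -4 + I/4 ≈ -4.0 + 0.25*I)
H**3*155 - 25 = (-4 + I/4)**3*155 - 25 = 155*(-4 + I/4)**3 - 25 = -25 + 155*(-4 + I/4)**3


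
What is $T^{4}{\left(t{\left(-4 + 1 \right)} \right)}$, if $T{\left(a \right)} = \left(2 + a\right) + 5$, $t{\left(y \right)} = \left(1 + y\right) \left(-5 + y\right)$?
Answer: $279841$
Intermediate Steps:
$T{\left(a \right)} = 7 + a$
$T^{4}{\left(t{\left(-4 + 1 \right)} \right)} = \left(7 - \left(5 - \left(-4 + 1\right)^{2} + 4 \left(-4 + 1\right)\right)\right)^{4} = \left(7 - \left(-7 - 9\right)\right)^{4} = \left(7 + \left(-5 + 9 + 12\right)\right)^{4} = \left(7 + 16\right)^{4} = 23^{4} = 279841$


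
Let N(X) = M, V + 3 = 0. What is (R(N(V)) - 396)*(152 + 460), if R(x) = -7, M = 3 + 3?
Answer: -246636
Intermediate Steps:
M = 6
V = -3 (V = -3 + 0 = -3)
N(X) = 6
(R(N(V)) - 396)*(152 + 460) = (-7 - 396)*(152 + 460) = -403*612 = -246636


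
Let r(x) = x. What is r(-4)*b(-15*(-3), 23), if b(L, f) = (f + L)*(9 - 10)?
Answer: 272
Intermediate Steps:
b(L, f) = -L - f (b(L, f) = (L + f)*(-1) = -L - f)
r(-4)*b(-15*(-3), 23) = -4*(-(-15)*(-3) - 1*23) = -4*(-1*45 - 23) = -4*(-45 - 23) = -4*(-68) = 272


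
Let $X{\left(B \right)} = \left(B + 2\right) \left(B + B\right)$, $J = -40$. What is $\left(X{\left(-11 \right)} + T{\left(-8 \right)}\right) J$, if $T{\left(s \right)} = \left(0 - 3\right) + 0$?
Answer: $-7800$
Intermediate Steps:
$X{\left(B \right)} = 2 B \left(2 + B\right)$ ($X{\left(B \right)} = \left(2 + B\right) 2 B = 2 B \left(2 + B\right)$)
$T{\left(s \right)} = -3$ ($T{\left(s \right)} = -3 + 0 = -3$)
$\left(X{\left(-11 \right)} + T{\left(-8 \right)}\right) J = \left(2 \left(-11\right) \left(2 - 11\right) - 3\right) \left(-40\right) = \left(2 \left(-11\right) \left(-9\right) - 3\right) \left(-40\right) = \left(198 - 3\right) \left(-40\right) = 195 \left(-40\right) = -7800$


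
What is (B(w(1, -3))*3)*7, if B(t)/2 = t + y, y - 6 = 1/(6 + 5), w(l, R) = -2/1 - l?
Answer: 1428/11 ≈ 129.82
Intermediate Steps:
w(l, R) = -2 - l (w(l, R) = -2*1 - l = -2 - l)
y = 67/11 (y = 6 + 1/(6 + 5) = 6 + 1/11 = 67/11 ≈ 6.0909)
B(t) = 134/11 + 2*t (B(t) = 2*(t + 67/11) = 2*(67/11 + t) = 134/11 + 2*t)
(B(w(1, -3))*3)*7 = ((134/11 + 2*(-2 - 1*1))*3)*7 = ((134/11 + 2*(-2 - 1))*3)*7 = ((134/11 + 2*(-3))*3)*7 = ((134/11 - 6)*3)*7 = ((68/11)*3)*7 = (204/11)*7 = 1428/11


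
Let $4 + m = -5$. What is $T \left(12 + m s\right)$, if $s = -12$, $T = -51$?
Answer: $-6120$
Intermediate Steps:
$m = -9$ ($m = -4 - 5 = -9$)
$T \left(12 + m s\right) = - 51 \left(12 - -108\right) = - 51 \left(12 + 108\right) = \left(-51\right) 120 = -6120$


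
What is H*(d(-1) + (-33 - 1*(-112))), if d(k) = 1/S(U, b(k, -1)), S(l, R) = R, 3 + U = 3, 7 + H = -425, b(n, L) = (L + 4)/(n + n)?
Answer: -33840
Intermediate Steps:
b(n, L) = (4 + L)/(2*n) (b(n, L) = (4 + L)/((2*n)) = (4 + L)*(1/(2*n)) = (4 + L)/(2*n))
H = -432 (H = -7 - 425 = -432)
U = 0 (U = -3 + 3 = 0)
d(k) = 2*k/3 (d(k) = 1/((4 - 1)/(2*k)) = 1/((1/2)*3/k) = 1/(3/(2*k)) = 2*k/3)
H*(d(-1) + (-33 - 1*(-112))) = -432*((2/3)*(-1) + (-33 - 1*(-112))) = -432*(-2/3 + (-33 + 112)) = -432*(-2/3 + 79) = -432*235/3 = -33840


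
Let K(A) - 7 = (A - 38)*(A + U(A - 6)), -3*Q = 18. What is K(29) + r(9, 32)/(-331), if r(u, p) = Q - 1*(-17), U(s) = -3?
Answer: -75148/331 ≈ -227.03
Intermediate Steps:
Q = -6 (Q = -1/3*18 = -6)
K(A) = 7 + (-38 + A)*(-3 + A) (K(A) = 7 + (A - 38)*(A - 3) = 7 + (-38 + A)*(-3 + A))
r(u, p) = 11 (r(u, p) = -6 - 1*(-17) = -6 + 17 = 11)
K(29) + r(9, 32)/(-331) = (121 + 29**2 - 41*29) + 11/(-331) = (121 + 841 - 1189) - 1/331*11 = -227 - 11/331 = -75148/331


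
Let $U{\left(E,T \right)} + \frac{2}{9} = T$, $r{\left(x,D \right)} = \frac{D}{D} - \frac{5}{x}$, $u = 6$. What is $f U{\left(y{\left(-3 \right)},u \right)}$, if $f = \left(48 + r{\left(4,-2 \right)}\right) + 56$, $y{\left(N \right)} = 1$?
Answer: $\frac{5395}{9} \approx 599.44$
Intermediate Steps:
$r{\left(x,D \right)} = 1 - \frac{5}{x}$
$f = \frac{415}{4}$ ($f = \left(48 + \frac{-5 + 4}{4}\right) + 56 = \left(48 + \frac{1}{4} \left(-1\right)\right) + 56 = \left(48 - \frac{1}{4}\right) + 56 = \frac{191}{4} + 56 = \frac{415}{4} \approx 103.75$)
$U{\left(E,T \right)} = - \frac{2}{9} + T$
$f U{\left(y{\left(-3 \right)},u \right)} = \frac{415 \left(- \frac{2}{9} + 6\right)}{4} = \frac{415}{4} \cdot \frac{52}{9} = \frac{5395}{9}$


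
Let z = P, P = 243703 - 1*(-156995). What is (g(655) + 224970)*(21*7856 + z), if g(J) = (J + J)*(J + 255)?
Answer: 801599655180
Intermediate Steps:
g(J) = 2*J*(255 + J) (g(J) = (2*J)*(255 + J) = 2*J*(255 + J))
P = 400698 (P = 243703 + 156995 = 400698)
z = 400698
(g(655) + 224970)*(21*7856 + z) = (2*655*(255 + 655) + 224970)*(21*7856 + 400698) = (2*655*910 + 224970)*(164976 + 400698) = (1192100 + 224970)*565674 = 1417070*565674 = 801599655180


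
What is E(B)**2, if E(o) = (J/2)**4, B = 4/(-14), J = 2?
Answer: 1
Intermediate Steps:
B = -2/7 (B = 4*(-1/14) = -2/7 ≈ -0.28571)
E(o) = 1 (E(o) = (2/2)**4 = (2*(1/2))**4 = 1**4 = 1)
E(B)**2 = 1**2 = 1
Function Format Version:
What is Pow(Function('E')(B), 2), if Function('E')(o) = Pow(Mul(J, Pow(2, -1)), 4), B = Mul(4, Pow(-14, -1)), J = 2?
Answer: 1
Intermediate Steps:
B = Rational(-2, 7) (B = Mul(4, Rational(-1, 14)) = Rational(-2, 7) ≈ -0.28571)
Function('E')(o) = 1 (Function('E')(o) = Pow(Mul(2, Pow(2, -1)), 4) = Pow(Mul(2, Rational(1, 2)), 4) = Pow(1, 4) = 1)
Pow(Function('E')(B), 2) = Pow(1, 2) = 1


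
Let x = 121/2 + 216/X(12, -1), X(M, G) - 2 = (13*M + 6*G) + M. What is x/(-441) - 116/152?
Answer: -310330/343539 ≈ -0.90333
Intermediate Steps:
X(M, G) = 2 + 6*G + 14*M (X(M, G) = 2 + ((13*M + 6*G) + M) = 2 + ((6*G + 13*M) + M) = 2 + (6*G + 14*M) = 2 + 6*G + 14*M)
x = 5069/82 (x = 121/2 + 216/(2 + 6*(-1) + 14*12) = 121*(½) + 216/(2 - 6 + 168) = 121/2 + 216/164 = 121/2 + 216*(1/164) = 121/2 + 54/41 = 5069/82 ≈ 61.817)
x/(-441) - 116/152 = (5069/82)/(-441) - 116/152 = (5069/82)*(-1/441) - 116*1/152 = -5069/36162 - 29/38 = -310330/343539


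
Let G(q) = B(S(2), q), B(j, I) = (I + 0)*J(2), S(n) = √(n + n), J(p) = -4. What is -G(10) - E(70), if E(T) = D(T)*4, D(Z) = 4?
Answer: 24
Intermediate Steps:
S(n) = √2*√n (S(n) = √(2*n) = √2*√n)
B(j, I) = -4*I (B(j, I) = (I + 0)*(-4) = I*(-4) = -4*I)
G(q) = -4*q
E(T) = 16 (E(T) = 4*4 = 16)
-G(10) - E(70) = -(-4)*10 - 1*16 = -1*(-40) - 16 = 40 - 16 = 24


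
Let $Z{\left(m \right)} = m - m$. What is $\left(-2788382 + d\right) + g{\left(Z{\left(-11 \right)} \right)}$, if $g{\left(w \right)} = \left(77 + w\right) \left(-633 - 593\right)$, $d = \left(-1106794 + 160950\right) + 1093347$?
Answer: $-2735281$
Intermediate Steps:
$d = 147503$ ($d = -945844 + 1093347 = 147503$)
$Z{\left(m \right)} = 0$
$g{\left(w \right)} = -94402 - 1226 w$ ($g{\left(w \right)} = \left(77 + w\right) \left(-1226\right) = -94402 - 1226 w$)
$\left(-2788382 + d\right) + g{\left(Z{\left(-11 \right)} \right)} = \left(-2788382 + 147503\right) - 94402 = -2640879 + \left(-94402 + 0\right) = -2640879 - 94402 = -2735281$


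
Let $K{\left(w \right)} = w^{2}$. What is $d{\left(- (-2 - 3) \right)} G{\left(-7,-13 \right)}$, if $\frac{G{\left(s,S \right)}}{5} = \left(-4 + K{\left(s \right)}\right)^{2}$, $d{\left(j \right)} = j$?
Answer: $50625$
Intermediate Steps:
$G{\left(s,S \right)} = 5 \left(-4 + s^{2}\right)^{2}$
$d{\left(- (-2 - 3) \right)} G{\left(-7,-13 \right)} = - (-2 - 3) 5 \left(-4 + \left(-7\right)^{2}\right)^{2} = \left(-1\right) \left(-5\right) 5 \left(-4 + 49\right)^{2} = 5 \cdot 5 \cdot 45^{2} = 5 \cdot 5 \cdot 2025 = 5 \cdot 10125 = 50625$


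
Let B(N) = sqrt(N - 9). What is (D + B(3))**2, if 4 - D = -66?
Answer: (70 + I*sqrt(6))**2 ≈ 4894.0 + 342.93*I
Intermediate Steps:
D = 70 (D = 4 - 1*(-66) = 4 + 66 = 70)
B(N) = sqrt(-9 + N)
(D + B(3))**2 = (70 + sqrt(-9 + 3))**2 = (70 + sqrt(-6))**2 = (70 + I*sqrt(6))**2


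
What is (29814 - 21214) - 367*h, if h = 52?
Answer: -10484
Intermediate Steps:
(29814 - 21214) - 367*h = (29814 - 21214) - 367*52 = 8600 - 19084 = -10484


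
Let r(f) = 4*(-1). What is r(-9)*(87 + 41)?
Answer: -512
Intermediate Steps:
r(f) = -4
r(-9)*(87 + 41) = -4*(87 + 41) = -4*128 = -512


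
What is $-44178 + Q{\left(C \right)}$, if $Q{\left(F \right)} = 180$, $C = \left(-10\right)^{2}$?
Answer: $-43998$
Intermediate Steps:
$C = 100$
$-44178 + Q{\left(C \right)} = -44178 + 180 = -43998$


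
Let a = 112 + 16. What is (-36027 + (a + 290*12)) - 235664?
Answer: -268083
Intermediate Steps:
a = 128
(-36027 + (a + 290*12)) - 235664 = (-36027 + (128 + 290*12)) - 235664 = (-36027 + (128 + 3480)) - 235664 = (-36027 + 3608) - 235664 = -32419 - 235664 = -268083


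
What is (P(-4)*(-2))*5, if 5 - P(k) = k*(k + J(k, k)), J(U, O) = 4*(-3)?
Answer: 590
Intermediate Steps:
J(U, O) = -12
P(k) = 5 - k*(-12 + k) (P(k) = 5 - k*(k - 12) = 5 - k*(-12 + k))
(P(-4)*(-2))*5 = ((5 - 1*(-4)² + 12*(-4))*(-2))*5 = ((5 - 1*16 - 48)*(-2))*5 = ((5 - 16 - 48)*(-2))*5 = -59*(-2)*5 = 118*5 = 590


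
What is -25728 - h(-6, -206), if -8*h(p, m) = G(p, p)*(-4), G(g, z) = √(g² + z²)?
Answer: -25728 - 3*√2 ≈ -25732.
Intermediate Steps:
h(p, m) = √2*√(p²)/2 (h(p, m) = -√(p² + p²)*(-4)/8 = -√(2*p²)*(-4)/8 = -√2*√(p²)*(-4)/8 = -(-1)*√2*√(p²)/2 = √2*√(p²)/2)
-25728 - h(-6, -206) = -25728 - √2*√((-6)²)/2 = -25728 - √2*√36/2 = -25728 - √2*6/2 = -25728 - 3*√2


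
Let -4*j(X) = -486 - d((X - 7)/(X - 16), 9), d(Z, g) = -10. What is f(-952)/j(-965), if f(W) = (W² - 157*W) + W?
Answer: 8864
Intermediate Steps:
f(W) = W² - 156*W
j(X) = 119 (j(X) = -(-486 - 1*(-10))/4 = -(-486 + 10)/4 = -¼*(-476) = 119)
f(-952)/j(-965) = -952*(-156 - 952)/119 = -952*(-1108)*(1/119) = 1054816*(1/119) = 8864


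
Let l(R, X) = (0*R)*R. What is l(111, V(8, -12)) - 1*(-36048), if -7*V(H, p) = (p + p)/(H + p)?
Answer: 36048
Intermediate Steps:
V(H, p) = -2*p/(7*(H + p)) (V(H, p) = -(p + p)/(7*(H + p)) = -2*p/(7*(H + p)))
l(R, X) = 0 (l(R, X) = 0*R = 0)
l(111, V(8, -12)) - 1*(-36048) = 0 - 1*(-36048) = 0 + 36048 = 36048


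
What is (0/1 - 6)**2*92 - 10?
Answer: 3302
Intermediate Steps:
(0/1 - 6)**2*92 - 10 = (0*1 - 6)**2*92 - 10 = (0 - 6)**2*92 - 10 = (-6)**2*92 - 10 = 36*92 - 10 = 3312 - 10 = 3302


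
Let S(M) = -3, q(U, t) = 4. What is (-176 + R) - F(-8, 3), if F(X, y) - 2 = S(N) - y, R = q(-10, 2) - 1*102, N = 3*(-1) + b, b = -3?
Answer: -270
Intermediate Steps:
N = -6 (N = 3*(-1) - 3 = -3 - 3 = -6)
R = -98 (R = 4 - 1*102 = 4 - 102 = -98)
F(X, y) = -1 - y (F(X, y) = 2 + (-3 - y) = -1 - y)
(-176 + R) - F(-8, 3) = (-176 - 98) - (-1 - 1*3) = -274 - (-1 - 3) = -274 - 1*(-4) = -274 + 4 = -270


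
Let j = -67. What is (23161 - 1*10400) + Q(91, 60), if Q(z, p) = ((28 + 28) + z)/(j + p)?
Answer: 12740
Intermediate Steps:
Q(z, p) = (56 + z)/(-67 + p) (Q(z, p) = ((28 + 28) + z)/(-67 + p) = (56 + z)/(-67 + p))
(23161 - 1*10400) + Q(91, 60) = (23161 - 1*10400) + (56 + 91)/(-67 + 60) = (23161 - 10400) + 147/(-7) = 12761 - ⅐*147 = 12761 - 21 = 12740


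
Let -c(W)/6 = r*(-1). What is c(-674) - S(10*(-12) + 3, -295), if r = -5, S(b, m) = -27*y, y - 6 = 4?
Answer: 240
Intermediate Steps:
y = 10 (y = 6 + 4 = 10)
S(b, m) = -270 (S(b, m) = -27*10 = -270)
c(W) = -30 (c(W) = -(-30)*(-1) = -6*5 = -30)
c(-674) - S(10*(-12) + 3, -295) = -30 - 1*(-270) = -30 + 270 = 240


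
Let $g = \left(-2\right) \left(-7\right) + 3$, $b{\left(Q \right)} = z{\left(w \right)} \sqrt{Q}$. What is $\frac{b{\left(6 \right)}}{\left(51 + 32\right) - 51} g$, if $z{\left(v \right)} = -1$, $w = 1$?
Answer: $- \frac{17 \sqrt{6}}{32} \approx -1.3013$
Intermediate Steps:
$b{\left(Q \right)} = - \sqrt{Q}$
$g = 17$ ($g = 14 + 3 = 17$)
$\frac{b{\left(6 \right)}}{\left(51 + 32\right) - 51} g = \frac{\left(-1\right) \sqrt{6}}{\left(51 + 32\right) - 51} \cdot 17 = \frac{\left(-1\right) \sqrt{6}}{83 - 51} \cdot 17 = \frac{\left(-1\right) \sqrt{6}}{32} \cdot 17 = - \sqrt{6} \cdot \frac{1}{32} \cdot 17 = - \frac{\sqrt{6}}{32} \cdot 17 = - \frac{17 \sqrt{6}}{32}$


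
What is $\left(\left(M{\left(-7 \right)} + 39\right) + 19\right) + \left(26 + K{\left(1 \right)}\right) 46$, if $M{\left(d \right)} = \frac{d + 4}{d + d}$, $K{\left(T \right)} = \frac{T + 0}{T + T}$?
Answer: $\frac{17881}{14} \approx 1277.2$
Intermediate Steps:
$K{\left(T \right)} = \frac{1}{2}$ ($K{\left(T \right)} = \frac{T}{2 T} = T \frac{1}{2 T} = \frac{1}{2}$)
$M{\left(d \right)} = \frac{4 + d}{2 d}$
$\left(\left(M{\left(-7 \right)} + 39\right) + 19\right) + \left(26 + K{\left(1 \right)}\right) 46 = \left(\left(\frac{4 - 7}{2 \left(-7\right)} + 39\right) + 19\right) + \left(26 + \frac{1}{2}\right) 46 = \left(\left(\frac{1}{2} \left(- \frac{1}{7}\right) \left(-3\right) + 39\right) + 19\right) + \frac{53}{2} \cdot 46 = \left(\left(\frac{3}{14} + 39\right) + 19\right) + 1219 = \left(\frac{549}{14} + 19\right) + 1219 = \frac{815}{14} + 1219 = \frac{17881}{14}$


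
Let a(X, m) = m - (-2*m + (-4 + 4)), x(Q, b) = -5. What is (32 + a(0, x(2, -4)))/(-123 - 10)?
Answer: -17/133 ≈ -0.12782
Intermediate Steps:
a(X, m) = 3*m (a(X, m) = m - (-2*m + 0) = m - (-2)*m = m + 2*m = 3*m)
(32 + a(0, x(2, -4)))/(-123 - 10) = (32 + 3*(-5))/(-123 - 10) = (32 - 15)/(-133) = -1/133*17 = -17/133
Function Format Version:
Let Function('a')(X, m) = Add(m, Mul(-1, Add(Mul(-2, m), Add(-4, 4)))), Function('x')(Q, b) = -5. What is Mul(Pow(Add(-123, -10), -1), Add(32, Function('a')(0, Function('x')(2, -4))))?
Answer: Rational(-17, 133) ≈ -0.12782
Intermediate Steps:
Function('a')(X, m) = Mul(3, m) (Function('a')(X, m) = Add(m, Mul(-1, Add(Mul(-2, m), 0))) = Add(m, Mul(-1, Mul(-2, m))) = Add(m, Mul(2, m)) = Mul(3, m))
Mul(Pow(Add(-123, -10), -1), Add(32, Function('a')(0, Function('x')(2, -4)))) = Mul(Pow(Add(-123, -10), -1), Add(32, Mul(3, -5))) = Mul(Pow(-133, -1), Add(32, -15)) = Mul(Rational(-1, 133), 17) = Rational(-17, 133)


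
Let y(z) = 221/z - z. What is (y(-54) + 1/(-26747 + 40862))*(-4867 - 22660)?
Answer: -349042167311/254070 ≈ -1.3738e+6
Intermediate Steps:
y(z) = -z + 221/z
(y(-54) + 1/(-26747 + 40862))*(-4867 - 22660) = ((-1*(-54) + 221/(-54)) + 1/(-26747 + 40862))*(-4867 - 22660) = ((54 + 221*(-1/54)) + 1/14115)*(-27527) = ((54 - 221/54) + 1/14115)*(-27527) = (2695/54 + 1/14115)*(-27527) = (12679993/254070)*(-27527) = -349042167311/254070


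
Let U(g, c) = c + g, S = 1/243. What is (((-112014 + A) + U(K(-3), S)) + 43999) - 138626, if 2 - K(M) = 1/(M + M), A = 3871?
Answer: -98545165/486 ≈ -2.0277e+5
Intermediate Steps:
K(M) = 2 - 1/(2*M) (K(M) = 2 - 1/(M + M) = 2 - 1/(2*M))
S = 1/243 ≈ 0.0041152
(((-112014 + A) + U(K(-3), S)) + 43999) - 138626 = (((-112014 + 3871) + (1/243 + (2 - 1/2/(-3)))) + 43999) - 138626 = ((-108143 + (1/243 + (2 - 1/2*(-1/3)))) + 43999) - 138626 = ((-108143 + (1/243 + (2 + 1/6))) + 43999) - 138626 = ((-108143 + (1/243 + 13/6)) + 43999) - 138626 = ((-108143 + 1055/486) + 43999) - 138626 = (-52556443/486 + 43999) - 138626 = -31172929/486 - 138626 = -98545165/486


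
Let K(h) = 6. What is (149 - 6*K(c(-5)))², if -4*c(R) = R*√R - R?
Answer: 12769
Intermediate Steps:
c(R) = -R^(3/2)/4 + R/4 (c(R) = -(R*√R - R)/4 = -(R^(3/2) - R)/4 = -R^(3/2)/4 + R/4)
(149 - 6*K(c(-5)))² = (149 - 6*6)² = (149 - 36)² = 113² = 12769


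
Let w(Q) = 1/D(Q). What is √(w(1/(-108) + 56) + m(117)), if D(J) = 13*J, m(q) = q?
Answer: 3*√80336904505/78611 ≈ 10.817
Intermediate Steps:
w(Q) = 1/(13*Q)
√(w(1/(-108) + 56) + m(117)) = √(1/(13*(1/(-108) + 56)) + 117) = √(1/(13*(-1/108 + 56)) + 117) = √(1/(13*(6047/108)) + 117) = √((1/13)*(108/6047) + 117) = √(108/78611 + 117) = √(9197595/78611) = 3*√80336904505/78611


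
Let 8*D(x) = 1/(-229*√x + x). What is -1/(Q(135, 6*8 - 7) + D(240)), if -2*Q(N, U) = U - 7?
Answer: 13630727040/231722392319 - 7328*√15/231722392319 ≈ 0.058823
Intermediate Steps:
Q(N, U) = 7/2 - U/2 (Q(N, U) = -(U - 7)/2 = -(-7 + U)/2 = 7/2 - U/2)
D(x) = 1/(8*(x - 229*√x)) (D(x) = 1/(8*(-229*√x + x)) = 1/(8*(x - 229*√x)))
-1/(Q(135, 6*8 - 7) + D(240)) = -1/((7/2 - (6*8 - 7)/2) + 1/(8*(240 - 916*√15))) = -1/((7/2 - (48 - 7)/2) + 1/(8*(240 - 916*√15))) = -1/((7/2 - ½*41) + 1/(8*(240 - 916*√15))) = -1/((7/2 - 41/2) + 1/(8*(240 - 916*√15))) = -1/(-17 + 1/(8*(240 - 916*√15)))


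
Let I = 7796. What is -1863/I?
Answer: -1863/7796 ≈ -0.23897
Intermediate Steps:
-1863/I = -1863/7796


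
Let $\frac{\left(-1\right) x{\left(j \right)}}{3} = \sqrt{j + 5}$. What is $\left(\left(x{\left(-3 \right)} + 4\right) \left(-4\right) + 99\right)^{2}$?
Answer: $7177 + 1992 \sqrt{2} \approx 9994.1$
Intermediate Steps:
$x{\left(j \right)} = - 3 \sqrt{5 + j}$ ($x{\left(j \right)} = - 3 \sqrt{j + 5} = - 3 \sqrt{5 + j}$)
$\left(\left(x{\left(-3 \right)} + 4\right) \left(-4\right) + 99\right)^{2} = \left(\left(- 3 \sqrt{5 - 3} + 4\right) \left(-4\right) + 99\right)^{2} = \left(\left(- 3 \sqrt{2} + 4\right) \left(-4\right) + 99\right)^{2} = \left(\left(4 - 3 \sqrt{2}\right) \left(-4\right) + 99\right)^{2} = \left(\left(-16 + 12 \sqrt{2}\right) + 99\right)^{2} = \left(83 + 12 \sqrt{2}\right)^{2}$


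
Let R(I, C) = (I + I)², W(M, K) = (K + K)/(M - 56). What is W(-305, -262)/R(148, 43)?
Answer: 131/7907344 ≈ 1.6567e-5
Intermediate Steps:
W(M, K) = 2*K/(-56 + M) (W(M, K) = (2*K)/(-56 + M) = 2*K/(-56 + M))
R(I, C) = 4*I² (R(I, C) = (2*I)² = 4*I²)
W(-305, -262)/R(148, 43) = (2*(-262)/(-56 - 305))/((4*148²)) = (2*(-262)/(-361))/((4*21904)) = (2*(-262)*(-1/361))/87616 = (524/361)*(1/87616) = 131/7907344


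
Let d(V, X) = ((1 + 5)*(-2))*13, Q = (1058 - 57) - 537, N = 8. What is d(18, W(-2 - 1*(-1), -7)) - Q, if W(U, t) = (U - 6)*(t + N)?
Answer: -620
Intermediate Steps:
W(U, t) = (-6 + U)*(8 + t) (W(U, t) = (U - 6)*(t + 8) = (-6 + U)*(8 + t))
Q = 464 (Q = 1001 - 537 = 464)
d(V, X) = -156 (d(V, X) = (6*(-2))*13 = -12*13 = -156)
d(18, W(-2 - 1*(-1), -7)) - Q = -156 - 1*464 = -156 - 464 = -620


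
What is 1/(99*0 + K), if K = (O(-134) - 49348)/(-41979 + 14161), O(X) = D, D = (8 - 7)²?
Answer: 27818/49347 ≈ 0.56372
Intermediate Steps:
D = 1 (D = 1² = 1)
O(X) = 1
K = 49347/27818 (K = (1 - 49348)/(-41979 + 14161) = -49347/(-27818) = -49347*(-1/27818) = 49347/27818 ≈ 1.7739)
1/(99*0 + K) = 1/(99*0 + 49347/27818) = 1/(0 + 49347/27818) = 1/(49347/27818) = 27818/49347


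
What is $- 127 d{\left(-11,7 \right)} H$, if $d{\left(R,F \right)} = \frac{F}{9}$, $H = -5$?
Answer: $\frac{4445}{9} \approx 493.89$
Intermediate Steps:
$d{\left(R,F \right)} = \frac{F}{9}$ ($d{\left(R,F \right)} = F \frac{1}{9} = \frac{F}{9}$)
$- 127 d{\left(-11,7 \right)} H = - 127 \cdot \frac{1}{9} \cdot 7 \left(-5\right) = - 127 \cdot \frac{7}{9} \left(-5\right) = \left(-127\right) \left(- \frac{35}{9}\right) = \frac{4445}{9}$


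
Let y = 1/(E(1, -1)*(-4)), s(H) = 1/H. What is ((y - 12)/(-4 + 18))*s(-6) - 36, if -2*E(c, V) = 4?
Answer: -24097/672 ≈ -35.859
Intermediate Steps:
E(c, V) = -2 (E(c, V) = -½*4 = -2)
y = ⅛ (y = 1/(-2*(-4)) = 1/8 = ⅛ ≈ 0.12500)
((y - 12)/(-4 + 18))*s(-6) - 36 = ((⅛ - 12)/(-4 + 18))/(-6) - 36 = -95/8/14*(-⅙) - 36 = -95/8*1/14*(-⅙) - 36 = -95/112*(-⅙) - 36 = 95/672 - 36 = -24097/672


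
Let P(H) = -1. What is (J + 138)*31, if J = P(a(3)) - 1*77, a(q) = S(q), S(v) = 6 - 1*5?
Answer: 1860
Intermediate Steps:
S(v) = 1 (S(v) = 6 - 5 = 1)
a(q) = 1
J = -78 (J = -1 - 1*77 = -1 - 77 = -78)
(J + 138)*31 = (-78 + 138)*31 = 60*31 = 1860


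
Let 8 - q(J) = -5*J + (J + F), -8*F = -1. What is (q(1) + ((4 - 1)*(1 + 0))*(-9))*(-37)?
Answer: 4477/8 ≈ 559.63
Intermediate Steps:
F = ⅛ (F = -⅛*(-1) = ⅛ ≈ 0.12500)
q(J) = 63/8 + 4*J (q(J) = 8 - (-5*J + (J + ⅛)) = 8 - (-5*J + (⅛ + J)) = 8 - (⅛ - 4*J) = 8 + (-⅛ + 4*J) = 63/8 + 4*J)
(q(1) + ((4 - 1)*(1 + 0))*(-9))*(-37) = ((63/8 + 4*1) + ((4 - 1)*(1 + 0))*(-9))*(-37) = ((63/8 + 4) + (3*1)*(-9))*(-37) = (95/8 + 3*(-9))*(-37) = (95/8 - 27)*(-37) = -121/8*(-37) = 4477/8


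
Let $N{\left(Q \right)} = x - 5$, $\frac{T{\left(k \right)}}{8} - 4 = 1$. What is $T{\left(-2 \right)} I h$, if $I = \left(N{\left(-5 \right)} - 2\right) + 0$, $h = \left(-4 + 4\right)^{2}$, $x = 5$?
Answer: $0$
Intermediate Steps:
$T{\left(k \right)} = 40$ ($T{\left(k \right)} = 32 + 8 \cdot 1 = 32 + 8 = 40$)
$N{\left(Q \right)} = 0$ ($N{\left(Q \right)} = 5 - 5 = 0$)
$h = 0$ ($h = 0^{2} = 0$)
$I = -2$ ($I = \left(0 - 2\right) + 0 = -2 + 0 = -2$)
$T{\left(-2 \right)} I h = 40 \left(-2\right) 0 = \left(-80\right) 0 = 0$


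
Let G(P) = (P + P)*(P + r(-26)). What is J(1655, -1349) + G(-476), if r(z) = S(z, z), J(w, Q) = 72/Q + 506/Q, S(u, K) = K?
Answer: 644691918/1349 ≈ 4.7790e+5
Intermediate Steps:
J(w, Q) = 578/Q
r(z) = z
G(P) = 2*P*(-26 + P) (G(P) = (P + P)*(P - 26) = (2*P)*(-26 + P) = 2*P*(-26 + P))
J(1655, -1349) + G(-476) = 578/(-1349) + 2*(-476)*(-26 - 476) = 578*(-1/1349) + 2*(-476)*(-502) = -578/1349 + 477904 = 644691918/1349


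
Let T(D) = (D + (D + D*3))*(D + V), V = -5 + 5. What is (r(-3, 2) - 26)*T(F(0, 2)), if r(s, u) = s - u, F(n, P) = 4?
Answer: -2480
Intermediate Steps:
V = 0
T(D) = 5*D² (T(D) = (D + (D + D*3))*(D + 0) = (D + (D + 3*D))*D = (D + 4*D)*D = (5*D)*D = 5*D²)
(r(-3, 2) - 26)*T(F(0, 2)) = ((-3 - 1*2) - 26)*(5*4²) = ((-3 - 2) - 26)*(5*16) = (-5 - 26)*80 = -31*80 = -2480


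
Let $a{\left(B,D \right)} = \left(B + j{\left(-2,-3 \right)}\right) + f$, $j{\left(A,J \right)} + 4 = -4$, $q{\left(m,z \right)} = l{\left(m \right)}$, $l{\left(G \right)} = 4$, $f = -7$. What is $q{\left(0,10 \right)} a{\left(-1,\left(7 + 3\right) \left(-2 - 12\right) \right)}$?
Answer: $-64$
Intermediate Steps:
$q{\left(m,z \right)} = 4$
$j{\left(A,J \right)} = -8$ ($j{\left(A,J \right)} = -4 - 4 = -8$)
$a{\left(B,D \right)} = -15 + B$ ($a{\left(B,D \right)} = \left(B - 8\right) - 7 = \left(-8 + B\right) - 7 = -15 + B$)
$q{\left(0,10 \right)} a{\left(-1,\left(7 + 3\right) \left(-2 - 12\right) \right)} = 4 \left(-15 - 1\right) = 4 \left(-16\right) = -64$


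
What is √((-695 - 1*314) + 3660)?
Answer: √2651 ≈ 51.488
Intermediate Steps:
√((-695 - 1*314) + 3660) = √((-695 - 314) + 3660) = √(-1009 + 3660) = √2651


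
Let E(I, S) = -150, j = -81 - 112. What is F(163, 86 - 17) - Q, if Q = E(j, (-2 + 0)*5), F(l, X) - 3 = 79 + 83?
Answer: 315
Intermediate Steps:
F(l, X) = 165 (F(l, X) = 3 + (79 + 83) = 3 + 162 = 165)
j = -193
Q = -150
F(163, 86 - 17) - Q = 165 - 1*(-150) = 165 + 150 = 315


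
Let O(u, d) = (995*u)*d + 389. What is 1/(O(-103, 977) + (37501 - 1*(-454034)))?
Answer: -1/99635921 ≈ -1.0037e-8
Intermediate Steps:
O(u, d) = 389 + 995*d*u (O(u, d) = 995*d*u + 389 = 389 + 995*d*u)
1/(O(-103, 977) + (37501 - 1*(-454034))) = 1/((389 + 995*977*(-103)) + (37501 - 1*(-454034))) = 1/((389 - 100127845) + (37501 + 454034)) = 1/(-100127456 + 491535) = 1/(-99635921) = -1/99635921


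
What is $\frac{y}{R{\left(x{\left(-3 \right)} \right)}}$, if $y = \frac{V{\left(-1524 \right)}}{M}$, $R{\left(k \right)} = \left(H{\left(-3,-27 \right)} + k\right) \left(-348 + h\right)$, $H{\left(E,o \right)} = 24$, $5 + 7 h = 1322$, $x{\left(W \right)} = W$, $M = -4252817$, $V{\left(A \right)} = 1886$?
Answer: $\frac{1886}{14276706669} \approx 1.321 \cdot 10^{-7}$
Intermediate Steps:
$h = \frac{1317}{7}$ ($h = - \frac{5}{7} + \frac{1}{7} \cdot 1322 = - \frac{5}{7} + \frac{1322}{7} = \frac{1317}{7} \approx 188.14$)
$R{\left(k \right)} = - \frac{26856}{7} - \frac{1119 k}{7}$ ($R{\left(k \right)} = \left(24 + k\right) \left(-348 + \frac{1317}{7}\right) = \left(24 + k\right) \left(- \frac{1119}{7}\right) = - \frac{26856}{7} - \frac{1119 k}{7}$)
$y = - \frac{1886}{4252817}$ ($y = \frac{1886}{-4252817} = 1886 \left(- \frac{1}{4252817}\right) = - \frac{1886}{4252817} \approx -0.00044347$)
$\frac{y}{R{\left(x{\left(-3 \right)} \right)}} = - \frac{1886}{4252817 \left(- \frac{26856}{7} - - \frac{3357}{7}\right)} = - \frac{1886}{4252817 \left(- \frac{26856}{7} + \frac{3357}{7}\right)} = - \frac{1886}{4252817 \left(-3357\right)} = \left(- \frac{1886}{4252817}\right) \left(- \frac{1}{3357}\right) = \frac{1886}{14276706669}$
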